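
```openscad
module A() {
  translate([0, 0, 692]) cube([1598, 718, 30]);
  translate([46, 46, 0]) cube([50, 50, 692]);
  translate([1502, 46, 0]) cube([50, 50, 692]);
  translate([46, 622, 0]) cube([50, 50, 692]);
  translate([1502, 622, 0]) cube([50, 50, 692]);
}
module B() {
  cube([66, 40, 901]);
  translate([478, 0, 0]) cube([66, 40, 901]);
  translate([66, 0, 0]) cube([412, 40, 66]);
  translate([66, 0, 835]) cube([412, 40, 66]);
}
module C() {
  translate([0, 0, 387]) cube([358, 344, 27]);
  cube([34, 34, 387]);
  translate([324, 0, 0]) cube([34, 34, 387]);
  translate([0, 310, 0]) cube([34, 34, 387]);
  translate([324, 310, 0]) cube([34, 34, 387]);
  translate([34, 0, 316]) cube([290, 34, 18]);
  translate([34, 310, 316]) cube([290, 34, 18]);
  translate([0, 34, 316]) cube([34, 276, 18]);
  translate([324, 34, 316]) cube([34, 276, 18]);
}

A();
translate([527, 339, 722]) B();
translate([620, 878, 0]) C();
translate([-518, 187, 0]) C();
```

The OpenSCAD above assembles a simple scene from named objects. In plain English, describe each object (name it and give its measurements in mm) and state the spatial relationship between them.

A is a table: top 1598 mm (x) × 718 mm (y), 30 mm thick, upper face at z = 722 mm, on four 50×50 mm square legs, each inset 46 mm from the nearest pair of top edges, running from z = 0 to the bottom of the top.

B is a picture frame with a 412×769 mm rectangular opening (x by z) and a uniform 66 mm border on every side. Frame depth is 40 mm along y. It is built from two vertical stiles running the full outside height and two horizontal rails spanning the gap between the stiles.

C is a simple wooden stool: a rectangular seat 358 mm (x) by 344 mm (y), 27 mm thick, top face at z = 414 mm, on four square legs, each 34×34 mm in cross-section. The legs rest on z = 0, each flush with a corner of the seat. Four stretchers, 34 mm wide and 18 mm tall, connect adjacent legs with their undersides at z = 316 mm, each running between the inner faces of the legs it joins and aligned with the legs' outer faces on the other axis.

The picture frame is on top of the table, centred. Two stools sit around the table at the +y, −x sides.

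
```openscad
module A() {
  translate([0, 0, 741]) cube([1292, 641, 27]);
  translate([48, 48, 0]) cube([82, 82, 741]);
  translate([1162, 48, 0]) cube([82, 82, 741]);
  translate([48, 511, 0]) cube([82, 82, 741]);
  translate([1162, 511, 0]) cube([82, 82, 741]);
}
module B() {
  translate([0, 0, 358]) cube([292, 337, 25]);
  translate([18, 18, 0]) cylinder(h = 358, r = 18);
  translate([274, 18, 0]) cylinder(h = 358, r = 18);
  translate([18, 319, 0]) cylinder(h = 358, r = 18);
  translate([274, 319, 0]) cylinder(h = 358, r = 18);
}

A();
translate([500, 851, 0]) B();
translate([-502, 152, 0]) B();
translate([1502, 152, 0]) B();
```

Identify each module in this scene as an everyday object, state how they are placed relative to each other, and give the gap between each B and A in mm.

A is a table. B is a stool. Three stools sit around the table at the +y, −x, +x sides. The gap between each stool and the table is 210 mm.

Each stool's nearest face is 210 mm from the table's bounding box.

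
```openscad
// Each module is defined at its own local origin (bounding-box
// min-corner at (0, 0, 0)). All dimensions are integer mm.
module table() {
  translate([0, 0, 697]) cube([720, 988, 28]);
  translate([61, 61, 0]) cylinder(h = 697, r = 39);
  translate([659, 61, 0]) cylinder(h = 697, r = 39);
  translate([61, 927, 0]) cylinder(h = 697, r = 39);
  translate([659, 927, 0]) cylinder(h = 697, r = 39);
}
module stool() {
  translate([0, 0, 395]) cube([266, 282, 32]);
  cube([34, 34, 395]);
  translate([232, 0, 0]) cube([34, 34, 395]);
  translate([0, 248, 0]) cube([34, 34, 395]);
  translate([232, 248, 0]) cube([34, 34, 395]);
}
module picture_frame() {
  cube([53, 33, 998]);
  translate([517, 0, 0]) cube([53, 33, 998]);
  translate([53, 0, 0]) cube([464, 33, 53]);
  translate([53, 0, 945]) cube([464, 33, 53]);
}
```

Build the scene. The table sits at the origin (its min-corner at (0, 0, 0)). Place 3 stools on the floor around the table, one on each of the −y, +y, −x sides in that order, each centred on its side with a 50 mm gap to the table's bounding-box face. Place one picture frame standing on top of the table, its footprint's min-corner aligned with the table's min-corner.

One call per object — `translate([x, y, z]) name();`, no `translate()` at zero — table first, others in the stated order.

table();
translate([227, -332, 0]) stool();
translate([227, 1038, 0]) stool();
translate([-316, 353, 0]) stool();
translate([0, 0, 725]) picture_frame();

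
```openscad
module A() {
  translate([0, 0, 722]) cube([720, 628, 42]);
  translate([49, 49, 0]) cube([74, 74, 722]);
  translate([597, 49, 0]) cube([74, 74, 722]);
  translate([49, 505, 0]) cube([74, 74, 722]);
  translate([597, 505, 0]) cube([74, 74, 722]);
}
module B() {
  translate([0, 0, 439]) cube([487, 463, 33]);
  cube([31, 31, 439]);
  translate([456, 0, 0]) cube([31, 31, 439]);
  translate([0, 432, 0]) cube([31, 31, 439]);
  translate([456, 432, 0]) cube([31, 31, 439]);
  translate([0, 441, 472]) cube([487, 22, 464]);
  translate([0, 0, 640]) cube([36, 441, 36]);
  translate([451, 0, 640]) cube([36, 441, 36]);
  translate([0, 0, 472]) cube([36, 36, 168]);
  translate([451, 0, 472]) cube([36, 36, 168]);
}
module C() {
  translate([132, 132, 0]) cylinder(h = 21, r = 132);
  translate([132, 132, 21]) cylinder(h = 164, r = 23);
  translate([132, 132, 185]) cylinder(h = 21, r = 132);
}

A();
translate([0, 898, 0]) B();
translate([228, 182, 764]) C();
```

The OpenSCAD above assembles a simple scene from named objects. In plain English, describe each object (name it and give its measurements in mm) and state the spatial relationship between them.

A is a table with a 720×628 mm rectangular top, 42 mm thick, top surface at z = 764 mm, supported by four 74×74 mm square legs, each inset 49 mm from the nearest pair of top edges, running from the floor.

B is a chair: 487×463 mm seat, 33 mm thick, top at z = 472 mm, on four 31 mm square corner legs flush with the seat edges. A 22 mm thick backrest slab spans the full seat width, extending 464 mm above the seat top, its back face flush with the seat's +y edge. Two armrests of 36×36 mm section run along each side from the seat's front edge to the front of the backrest, top faces 204 mm above the seat top and outer faces flush with the seat's x-edges; a 36×36 mm post under the front of each armrest stands on the seat at the front corner.

C is a spool: two coaxial disc flanges of radius 132 mm and thickness 21 mm, joined by a core cylinder of radius 23 mm and height 164 mm. The lower flange rests on z = 0 and the three cylinders share a vertical axis.

The chair is on the floor beside the table on its +y side. The spool is on top of the table, centred.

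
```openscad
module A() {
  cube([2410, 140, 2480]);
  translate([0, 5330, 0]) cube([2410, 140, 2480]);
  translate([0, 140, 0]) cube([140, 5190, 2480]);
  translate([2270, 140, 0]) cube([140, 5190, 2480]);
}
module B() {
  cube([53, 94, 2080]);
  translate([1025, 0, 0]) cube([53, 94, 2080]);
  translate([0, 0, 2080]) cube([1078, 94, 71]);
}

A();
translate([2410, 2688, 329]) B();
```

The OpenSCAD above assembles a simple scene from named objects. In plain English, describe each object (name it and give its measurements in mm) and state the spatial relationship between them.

A is the wall frame of a small rectangular building: four walls, each 2480 mm tall and 140 mm thick, enclosing a footprint 2410 mm (x) by 5470 mm (y) outside-to-outside, with no floor or roof. The front and back walls (the −y and +y sides) span the full width; the two side walls fit between them.

B is a rectangular door frame: two vertical jambs of 53×94 mm section, 2080 mm tall, with a clear opening 972 mm wide between their inner faces. A header 71 mm tall and 94 mm deep lies on top of the jambs and spans the full outside width.

The door frame is beside the house frame with their tops flush at z = 2480.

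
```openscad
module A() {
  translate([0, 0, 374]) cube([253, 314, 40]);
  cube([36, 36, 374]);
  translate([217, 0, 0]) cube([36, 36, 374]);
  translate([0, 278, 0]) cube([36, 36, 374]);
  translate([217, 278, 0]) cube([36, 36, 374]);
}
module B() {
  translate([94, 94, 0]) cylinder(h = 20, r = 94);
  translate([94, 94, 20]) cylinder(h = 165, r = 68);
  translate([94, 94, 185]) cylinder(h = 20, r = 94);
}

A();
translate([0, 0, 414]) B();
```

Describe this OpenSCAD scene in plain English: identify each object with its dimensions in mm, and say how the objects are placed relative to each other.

A is a simple wooden stool: a rectangular seat 253 mm (x) by 314 mm (y), 40 mm thick, top face at z = 414 mm, on four square legs, each 36×36 mm in cross-section. The legs rest on z = 0, each flush with a corner of the seat.

B is a spool: two coaxial disc flanges of radius 94 mm and thickness 20 mm, joined by a core cylinder of radius 68 mm and height 165 mm. The lower flange rests on z = 0 and the three cylinders share a vertical axis.

The spool is on top of the stool.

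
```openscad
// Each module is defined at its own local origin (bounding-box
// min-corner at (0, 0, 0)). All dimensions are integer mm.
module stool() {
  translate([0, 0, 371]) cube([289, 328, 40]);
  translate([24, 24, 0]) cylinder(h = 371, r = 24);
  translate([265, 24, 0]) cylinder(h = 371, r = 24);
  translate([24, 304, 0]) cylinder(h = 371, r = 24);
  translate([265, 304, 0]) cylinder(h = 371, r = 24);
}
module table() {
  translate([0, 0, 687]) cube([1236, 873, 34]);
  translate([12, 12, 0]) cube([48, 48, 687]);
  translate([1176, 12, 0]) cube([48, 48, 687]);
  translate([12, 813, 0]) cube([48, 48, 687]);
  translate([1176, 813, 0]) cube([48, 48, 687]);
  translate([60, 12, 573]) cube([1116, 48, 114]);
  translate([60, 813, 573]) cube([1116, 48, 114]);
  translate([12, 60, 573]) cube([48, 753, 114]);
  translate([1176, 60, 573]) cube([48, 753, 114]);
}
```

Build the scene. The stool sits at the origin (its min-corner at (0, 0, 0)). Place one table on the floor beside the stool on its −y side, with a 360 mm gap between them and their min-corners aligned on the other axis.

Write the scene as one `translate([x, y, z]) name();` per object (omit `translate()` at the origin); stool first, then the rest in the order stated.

stool();
translate([0, -1233, 0]) table();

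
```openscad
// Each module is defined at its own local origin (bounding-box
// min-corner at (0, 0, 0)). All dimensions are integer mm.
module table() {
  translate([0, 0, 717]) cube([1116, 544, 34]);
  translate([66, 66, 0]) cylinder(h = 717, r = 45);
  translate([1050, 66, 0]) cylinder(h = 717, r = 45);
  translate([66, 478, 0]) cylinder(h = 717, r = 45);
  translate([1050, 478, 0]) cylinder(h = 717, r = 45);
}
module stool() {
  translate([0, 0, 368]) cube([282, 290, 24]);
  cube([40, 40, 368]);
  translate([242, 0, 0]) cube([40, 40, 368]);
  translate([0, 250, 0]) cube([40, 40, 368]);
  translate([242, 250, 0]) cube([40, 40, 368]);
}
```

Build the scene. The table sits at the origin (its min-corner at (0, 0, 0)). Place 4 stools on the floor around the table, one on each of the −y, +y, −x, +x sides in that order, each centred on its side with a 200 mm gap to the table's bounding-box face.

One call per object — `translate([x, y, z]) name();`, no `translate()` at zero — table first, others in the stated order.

table();
translate([417, -490, 0]) stool();
translate([417, 744, 0]) stool();
translate([-482, 127, 0]) stool();
translate([1316, 127, 0]) stool();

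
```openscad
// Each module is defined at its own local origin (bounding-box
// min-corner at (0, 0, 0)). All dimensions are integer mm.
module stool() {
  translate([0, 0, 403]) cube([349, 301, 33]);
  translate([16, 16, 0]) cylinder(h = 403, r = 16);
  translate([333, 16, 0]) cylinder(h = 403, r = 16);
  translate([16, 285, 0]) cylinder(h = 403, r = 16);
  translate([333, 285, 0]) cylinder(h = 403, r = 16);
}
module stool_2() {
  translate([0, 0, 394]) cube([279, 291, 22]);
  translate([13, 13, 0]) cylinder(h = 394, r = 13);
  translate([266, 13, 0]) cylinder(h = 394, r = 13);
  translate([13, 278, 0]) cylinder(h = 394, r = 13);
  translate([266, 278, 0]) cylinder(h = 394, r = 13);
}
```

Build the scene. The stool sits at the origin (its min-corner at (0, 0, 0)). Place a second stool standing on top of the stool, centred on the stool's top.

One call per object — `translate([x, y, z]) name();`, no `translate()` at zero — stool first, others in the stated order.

stool();
translate([35, 5, 436]) stool_2();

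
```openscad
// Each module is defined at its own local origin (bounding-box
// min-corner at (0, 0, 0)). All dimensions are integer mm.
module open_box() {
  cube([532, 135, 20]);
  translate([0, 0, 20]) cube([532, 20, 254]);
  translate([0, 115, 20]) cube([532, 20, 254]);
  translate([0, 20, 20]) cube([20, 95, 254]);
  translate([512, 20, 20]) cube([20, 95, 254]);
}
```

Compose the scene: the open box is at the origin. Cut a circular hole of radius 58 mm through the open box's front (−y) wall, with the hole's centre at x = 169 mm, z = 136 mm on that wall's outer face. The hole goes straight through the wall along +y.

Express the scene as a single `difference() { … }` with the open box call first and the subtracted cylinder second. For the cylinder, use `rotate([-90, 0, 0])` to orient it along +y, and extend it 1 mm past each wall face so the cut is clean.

difference() {
  open_box();
  translate([169, -1, 136]) rotate([-90, 0, 0]) cylinder(h = 22, r = 58);
}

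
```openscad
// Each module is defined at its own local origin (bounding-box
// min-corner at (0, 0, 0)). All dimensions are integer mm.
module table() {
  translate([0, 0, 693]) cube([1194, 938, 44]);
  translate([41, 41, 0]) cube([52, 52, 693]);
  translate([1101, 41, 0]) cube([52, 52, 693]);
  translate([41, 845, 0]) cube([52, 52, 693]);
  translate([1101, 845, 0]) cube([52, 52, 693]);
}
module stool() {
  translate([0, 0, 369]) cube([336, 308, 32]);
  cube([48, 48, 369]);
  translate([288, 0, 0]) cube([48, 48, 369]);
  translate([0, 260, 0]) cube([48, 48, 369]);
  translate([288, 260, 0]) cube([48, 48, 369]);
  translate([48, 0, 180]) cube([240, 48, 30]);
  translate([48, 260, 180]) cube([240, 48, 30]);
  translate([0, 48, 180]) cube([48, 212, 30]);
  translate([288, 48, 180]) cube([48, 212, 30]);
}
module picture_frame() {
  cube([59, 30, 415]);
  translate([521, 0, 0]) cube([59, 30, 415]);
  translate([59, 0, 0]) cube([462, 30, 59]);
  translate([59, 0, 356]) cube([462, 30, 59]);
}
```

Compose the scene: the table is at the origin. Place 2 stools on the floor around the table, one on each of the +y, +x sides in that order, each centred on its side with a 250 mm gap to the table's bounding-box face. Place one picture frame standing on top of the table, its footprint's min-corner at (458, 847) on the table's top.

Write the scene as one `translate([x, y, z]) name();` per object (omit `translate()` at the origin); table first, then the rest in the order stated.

table();
translate([429, 1188, 0]) stool();
translate([1444, 315, 0]) stool();
translate([458, 847, 737]) picture_frame();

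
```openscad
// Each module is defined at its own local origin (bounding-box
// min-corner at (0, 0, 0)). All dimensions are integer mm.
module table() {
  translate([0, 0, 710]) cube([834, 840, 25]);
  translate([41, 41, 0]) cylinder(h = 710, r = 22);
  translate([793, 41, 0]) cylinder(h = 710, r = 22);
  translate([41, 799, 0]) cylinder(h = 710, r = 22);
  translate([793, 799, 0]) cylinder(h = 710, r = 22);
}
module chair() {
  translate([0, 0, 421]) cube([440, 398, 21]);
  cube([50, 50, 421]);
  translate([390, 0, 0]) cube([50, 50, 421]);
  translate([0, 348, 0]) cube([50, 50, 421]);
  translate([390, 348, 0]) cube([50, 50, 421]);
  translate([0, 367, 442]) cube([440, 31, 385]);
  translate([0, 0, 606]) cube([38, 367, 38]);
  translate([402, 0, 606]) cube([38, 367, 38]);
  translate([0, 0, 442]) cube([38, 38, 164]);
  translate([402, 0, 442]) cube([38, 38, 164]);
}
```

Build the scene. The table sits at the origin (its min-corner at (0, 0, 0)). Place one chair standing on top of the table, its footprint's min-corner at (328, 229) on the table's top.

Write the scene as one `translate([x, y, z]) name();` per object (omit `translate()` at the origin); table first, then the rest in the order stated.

table();
translate([328, 229, 735]) chair();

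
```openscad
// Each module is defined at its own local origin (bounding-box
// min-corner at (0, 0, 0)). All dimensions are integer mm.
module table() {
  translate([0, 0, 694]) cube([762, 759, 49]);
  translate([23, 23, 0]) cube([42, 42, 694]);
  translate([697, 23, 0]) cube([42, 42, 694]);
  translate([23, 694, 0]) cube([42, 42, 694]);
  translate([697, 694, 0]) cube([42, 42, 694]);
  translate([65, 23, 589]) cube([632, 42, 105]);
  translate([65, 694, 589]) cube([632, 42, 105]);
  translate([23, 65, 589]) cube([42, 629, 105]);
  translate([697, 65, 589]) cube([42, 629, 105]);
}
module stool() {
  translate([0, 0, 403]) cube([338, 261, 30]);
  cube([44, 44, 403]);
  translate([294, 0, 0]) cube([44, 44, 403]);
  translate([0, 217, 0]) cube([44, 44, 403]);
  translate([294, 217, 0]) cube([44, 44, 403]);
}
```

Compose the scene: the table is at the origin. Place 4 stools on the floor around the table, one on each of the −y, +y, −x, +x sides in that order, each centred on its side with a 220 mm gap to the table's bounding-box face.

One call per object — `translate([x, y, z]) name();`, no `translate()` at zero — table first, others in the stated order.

table();
translate([212, -481, 0]) stool();
translate([212, 979, 0]) stool();
translate([-558, 249, 0]) stool();
translate([982, 249, 0]) stool();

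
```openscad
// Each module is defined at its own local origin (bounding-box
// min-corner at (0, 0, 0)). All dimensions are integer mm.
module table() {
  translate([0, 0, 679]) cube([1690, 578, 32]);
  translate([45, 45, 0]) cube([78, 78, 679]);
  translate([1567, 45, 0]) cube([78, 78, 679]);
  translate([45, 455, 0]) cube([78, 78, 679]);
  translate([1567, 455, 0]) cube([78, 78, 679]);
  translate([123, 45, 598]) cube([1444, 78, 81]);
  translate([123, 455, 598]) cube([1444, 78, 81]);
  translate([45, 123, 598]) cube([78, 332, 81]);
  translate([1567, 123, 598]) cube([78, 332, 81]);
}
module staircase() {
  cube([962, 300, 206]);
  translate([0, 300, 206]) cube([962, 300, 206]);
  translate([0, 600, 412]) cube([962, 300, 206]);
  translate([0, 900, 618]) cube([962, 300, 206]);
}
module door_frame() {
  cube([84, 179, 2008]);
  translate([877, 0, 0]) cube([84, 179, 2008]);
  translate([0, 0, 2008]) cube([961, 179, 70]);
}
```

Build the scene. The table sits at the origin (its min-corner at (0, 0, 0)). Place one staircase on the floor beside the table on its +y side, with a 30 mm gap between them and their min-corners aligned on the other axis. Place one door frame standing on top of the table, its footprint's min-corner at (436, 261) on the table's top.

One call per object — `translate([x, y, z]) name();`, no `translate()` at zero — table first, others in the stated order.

table();
translate([0, 608, 0]) staircase();
translate([436, 261, 711]) door_frame();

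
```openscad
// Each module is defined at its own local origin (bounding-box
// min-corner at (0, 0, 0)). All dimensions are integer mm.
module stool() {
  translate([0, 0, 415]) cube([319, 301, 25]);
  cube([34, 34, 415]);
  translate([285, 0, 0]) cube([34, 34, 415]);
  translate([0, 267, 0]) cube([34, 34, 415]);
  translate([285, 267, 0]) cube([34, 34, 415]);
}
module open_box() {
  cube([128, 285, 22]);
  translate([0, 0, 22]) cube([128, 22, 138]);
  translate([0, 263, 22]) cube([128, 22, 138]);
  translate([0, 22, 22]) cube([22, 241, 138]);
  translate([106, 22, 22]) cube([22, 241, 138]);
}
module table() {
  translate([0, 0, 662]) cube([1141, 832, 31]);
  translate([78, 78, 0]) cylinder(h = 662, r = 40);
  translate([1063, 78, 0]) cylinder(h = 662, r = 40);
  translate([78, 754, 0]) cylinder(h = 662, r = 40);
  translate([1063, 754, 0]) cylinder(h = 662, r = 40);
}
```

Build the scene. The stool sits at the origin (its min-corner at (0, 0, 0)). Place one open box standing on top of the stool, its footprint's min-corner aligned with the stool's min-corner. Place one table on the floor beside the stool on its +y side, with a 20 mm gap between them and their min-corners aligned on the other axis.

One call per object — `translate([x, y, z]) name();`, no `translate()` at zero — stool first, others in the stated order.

stool();
translate([0, 0, 440]) open_box();
translate([0, 321, 0]) table();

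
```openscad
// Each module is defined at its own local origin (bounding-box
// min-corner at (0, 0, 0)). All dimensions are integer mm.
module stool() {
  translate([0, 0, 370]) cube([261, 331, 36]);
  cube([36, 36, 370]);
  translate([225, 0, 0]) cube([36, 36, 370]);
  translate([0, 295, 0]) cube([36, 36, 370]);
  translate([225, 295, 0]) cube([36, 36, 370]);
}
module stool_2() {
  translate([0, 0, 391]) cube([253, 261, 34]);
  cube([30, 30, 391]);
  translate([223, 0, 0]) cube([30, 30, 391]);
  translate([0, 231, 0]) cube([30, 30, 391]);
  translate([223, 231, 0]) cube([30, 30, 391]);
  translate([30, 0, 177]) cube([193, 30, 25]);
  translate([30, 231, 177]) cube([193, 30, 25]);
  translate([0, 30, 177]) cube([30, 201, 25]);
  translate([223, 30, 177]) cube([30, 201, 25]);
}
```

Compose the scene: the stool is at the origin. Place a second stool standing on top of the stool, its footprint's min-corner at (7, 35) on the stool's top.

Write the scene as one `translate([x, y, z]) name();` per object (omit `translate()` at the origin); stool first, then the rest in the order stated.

stool();
translate([7, 35, 406]) stool_2();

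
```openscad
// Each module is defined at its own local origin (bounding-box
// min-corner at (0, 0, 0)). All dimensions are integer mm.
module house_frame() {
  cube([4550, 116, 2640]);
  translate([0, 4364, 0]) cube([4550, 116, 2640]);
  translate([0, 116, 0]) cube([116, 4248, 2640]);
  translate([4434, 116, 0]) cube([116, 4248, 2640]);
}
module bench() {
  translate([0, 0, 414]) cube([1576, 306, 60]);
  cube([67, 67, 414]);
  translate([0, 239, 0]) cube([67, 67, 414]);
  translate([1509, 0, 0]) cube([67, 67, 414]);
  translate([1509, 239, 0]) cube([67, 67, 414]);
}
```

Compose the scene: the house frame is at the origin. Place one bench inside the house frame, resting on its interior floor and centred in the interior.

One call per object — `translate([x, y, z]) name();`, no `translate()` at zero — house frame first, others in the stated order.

house_frame();
translate([1487, 2087, 0]) bench();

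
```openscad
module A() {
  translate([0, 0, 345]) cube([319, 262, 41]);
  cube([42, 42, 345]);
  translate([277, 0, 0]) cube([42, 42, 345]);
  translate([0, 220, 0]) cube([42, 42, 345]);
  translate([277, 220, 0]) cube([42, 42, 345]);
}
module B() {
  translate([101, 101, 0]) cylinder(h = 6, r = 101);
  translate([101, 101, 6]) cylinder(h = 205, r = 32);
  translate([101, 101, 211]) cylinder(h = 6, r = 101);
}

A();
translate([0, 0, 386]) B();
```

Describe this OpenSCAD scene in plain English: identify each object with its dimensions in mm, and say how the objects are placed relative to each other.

A is a four-legged stool. The seat is 319×262 mm, 41 mm thick, top at z = 386 mm. It stands on four square legs, each 42×42 mm in cross-section, from z = 0 to the seat underside, each flush with a corner of the seat.

B is a spool: two coaxial disc flanges of radius 101 mm and thickness 6 mm, joined by a core cylinder of radius 32 mm and height 205 mm. The lower flange rests on z = 0 and the three cylinders share a vertical axis.

The spool is on top of the stool.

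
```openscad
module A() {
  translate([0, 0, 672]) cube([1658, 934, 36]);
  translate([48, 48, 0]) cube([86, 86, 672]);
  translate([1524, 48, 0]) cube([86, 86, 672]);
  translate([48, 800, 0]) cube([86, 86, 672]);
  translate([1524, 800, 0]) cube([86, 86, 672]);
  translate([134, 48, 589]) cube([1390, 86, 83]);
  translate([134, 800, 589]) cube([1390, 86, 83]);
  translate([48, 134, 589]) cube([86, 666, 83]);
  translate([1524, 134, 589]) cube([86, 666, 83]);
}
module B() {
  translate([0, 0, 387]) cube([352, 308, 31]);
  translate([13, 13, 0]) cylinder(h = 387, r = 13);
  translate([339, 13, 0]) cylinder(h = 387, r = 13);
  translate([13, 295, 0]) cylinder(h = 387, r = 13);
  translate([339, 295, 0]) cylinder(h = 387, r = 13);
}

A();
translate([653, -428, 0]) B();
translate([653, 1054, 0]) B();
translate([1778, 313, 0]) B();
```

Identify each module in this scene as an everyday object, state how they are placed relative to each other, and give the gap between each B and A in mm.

Each stool's nearest face is 120 mm from the table's bounding box.

A is a table. B is a stool. Three stools sit around the table at the −y, +y, +x sides. The gap between each stool and the table is 120 mm.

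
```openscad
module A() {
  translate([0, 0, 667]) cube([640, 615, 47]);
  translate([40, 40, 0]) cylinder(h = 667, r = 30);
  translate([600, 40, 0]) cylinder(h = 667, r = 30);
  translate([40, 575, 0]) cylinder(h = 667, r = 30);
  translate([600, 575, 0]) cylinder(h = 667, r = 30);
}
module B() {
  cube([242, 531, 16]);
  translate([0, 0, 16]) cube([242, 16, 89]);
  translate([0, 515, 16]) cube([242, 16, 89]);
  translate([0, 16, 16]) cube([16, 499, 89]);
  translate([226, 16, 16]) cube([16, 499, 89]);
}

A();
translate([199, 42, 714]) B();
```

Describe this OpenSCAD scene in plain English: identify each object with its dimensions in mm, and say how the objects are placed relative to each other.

A is a table with a 640×615 mm rectangular top, 47 mm thick, top surface at z = 714 mm, supported by four round legs of 60 mm diameter, each leg's bounding box inset 10 mm from the nearest pair of top edges, running from the floor.

B is an open-topped rectangular box: outside dimensions 242×531×105 mm, with a uniform wall and base thickness of 16 mm. The base is a full 242×531 slab on the floor; four walls sit on top of the base. The front and back walls (the −y and +y sides) span the full width; the two side walls fit between them.

The open box is on top of the table, centred.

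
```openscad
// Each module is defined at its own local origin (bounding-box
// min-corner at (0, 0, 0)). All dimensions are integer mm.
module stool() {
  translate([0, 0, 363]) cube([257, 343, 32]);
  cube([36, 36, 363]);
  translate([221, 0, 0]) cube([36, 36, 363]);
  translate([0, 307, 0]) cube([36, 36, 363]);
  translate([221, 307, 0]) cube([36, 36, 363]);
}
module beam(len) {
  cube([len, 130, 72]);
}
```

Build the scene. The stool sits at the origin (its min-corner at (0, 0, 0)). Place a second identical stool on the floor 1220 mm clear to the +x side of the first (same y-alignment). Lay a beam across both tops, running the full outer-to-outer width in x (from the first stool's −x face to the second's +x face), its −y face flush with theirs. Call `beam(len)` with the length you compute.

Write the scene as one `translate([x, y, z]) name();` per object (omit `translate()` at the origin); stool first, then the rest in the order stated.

stool();
translate([1477, 0, 0]) stool();
translate([0, 0, 395]) beam(1734);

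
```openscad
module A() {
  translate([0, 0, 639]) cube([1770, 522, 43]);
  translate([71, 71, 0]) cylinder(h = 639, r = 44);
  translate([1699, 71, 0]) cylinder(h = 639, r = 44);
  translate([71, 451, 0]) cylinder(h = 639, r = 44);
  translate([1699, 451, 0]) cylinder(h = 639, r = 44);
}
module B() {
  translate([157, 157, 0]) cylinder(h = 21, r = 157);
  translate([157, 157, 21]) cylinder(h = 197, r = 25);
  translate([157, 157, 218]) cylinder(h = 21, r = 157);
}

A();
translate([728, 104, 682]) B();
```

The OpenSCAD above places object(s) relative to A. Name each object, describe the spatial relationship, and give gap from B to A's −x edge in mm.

A is a table. B is a spool. The spool is on top of the table, centred. The gap from the spool to the table's −x edge is 728 mm.

The spool's min-x is at 728; the table's min-x is 0; gap = 728 mm.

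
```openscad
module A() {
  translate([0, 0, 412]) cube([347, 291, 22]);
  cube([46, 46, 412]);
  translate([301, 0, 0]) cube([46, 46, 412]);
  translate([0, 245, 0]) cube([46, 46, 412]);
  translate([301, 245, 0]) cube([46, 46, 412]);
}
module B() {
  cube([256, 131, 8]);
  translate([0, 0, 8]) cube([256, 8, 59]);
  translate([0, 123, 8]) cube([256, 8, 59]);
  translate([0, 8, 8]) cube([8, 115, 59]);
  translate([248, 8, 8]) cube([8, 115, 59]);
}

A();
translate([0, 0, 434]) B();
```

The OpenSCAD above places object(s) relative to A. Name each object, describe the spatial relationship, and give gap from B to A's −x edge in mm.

A is a stool. B is an open box. The open box is on top of the stool. The gap from the open box to the stool's −x edge is 0 mm.

The open box's min-x is at 0; the stool's min-x is 0; gap = 0 mm.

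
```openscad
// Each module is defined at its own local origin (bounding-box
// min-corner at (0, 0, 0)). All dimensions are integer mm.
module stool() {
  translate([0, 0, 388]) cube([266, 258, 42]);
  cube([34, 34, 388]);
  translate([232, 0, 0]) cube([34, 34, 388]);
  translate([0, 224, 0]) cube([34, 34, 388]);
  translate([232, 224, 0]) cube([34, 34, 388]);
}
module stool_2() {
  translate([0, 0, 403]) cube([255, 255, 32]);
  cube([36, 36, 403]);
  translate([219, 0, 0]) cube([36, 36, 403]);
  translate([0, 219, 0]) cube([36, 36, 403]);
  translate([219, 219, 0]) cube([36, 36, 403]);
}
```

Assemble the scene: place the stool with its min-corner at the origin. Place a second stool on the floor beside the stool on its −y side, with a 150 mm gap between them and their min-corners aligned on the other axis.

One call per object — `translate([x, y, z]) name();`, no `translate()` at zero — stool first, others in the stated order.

stool();
translate([0, -405, 0]) stool_2();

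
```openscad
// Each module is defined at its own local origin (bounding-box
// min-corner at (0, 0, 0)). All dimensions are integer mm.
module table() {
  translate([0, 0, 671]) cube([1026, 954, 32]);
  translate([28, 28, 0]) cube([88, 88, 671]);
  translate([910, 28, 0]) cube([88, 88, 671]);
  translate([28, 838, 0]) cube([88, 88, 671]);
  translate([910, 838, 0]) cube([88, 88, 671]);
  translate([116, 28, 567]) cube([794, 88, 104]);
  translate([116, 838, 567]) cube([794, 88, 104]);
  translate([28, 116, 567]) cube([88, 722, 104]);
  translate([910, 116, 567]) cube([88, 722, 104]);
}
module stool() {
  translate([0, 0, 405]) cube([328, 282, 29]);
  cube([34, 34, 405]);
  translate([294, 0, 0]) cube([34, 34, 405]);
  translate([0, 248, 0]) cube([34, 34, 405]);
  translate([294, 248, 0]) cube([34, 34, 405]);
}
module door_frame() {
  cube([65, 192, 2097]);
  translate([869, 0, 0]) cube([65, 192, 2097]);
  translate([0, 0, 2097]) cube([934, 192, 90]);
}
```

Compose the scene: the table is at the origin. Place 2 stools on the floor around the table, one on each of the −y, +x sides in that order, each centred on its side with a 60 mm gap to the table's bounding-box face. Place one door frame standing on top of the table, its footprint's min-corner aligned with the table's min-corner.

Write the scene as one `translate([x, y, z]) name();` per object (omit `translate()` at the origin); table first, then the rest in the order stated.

table();
translate([349, -342, 0]) stool();
translate([1086, 336, 0]) stool();
translate([0, 0, 703]) door_frame();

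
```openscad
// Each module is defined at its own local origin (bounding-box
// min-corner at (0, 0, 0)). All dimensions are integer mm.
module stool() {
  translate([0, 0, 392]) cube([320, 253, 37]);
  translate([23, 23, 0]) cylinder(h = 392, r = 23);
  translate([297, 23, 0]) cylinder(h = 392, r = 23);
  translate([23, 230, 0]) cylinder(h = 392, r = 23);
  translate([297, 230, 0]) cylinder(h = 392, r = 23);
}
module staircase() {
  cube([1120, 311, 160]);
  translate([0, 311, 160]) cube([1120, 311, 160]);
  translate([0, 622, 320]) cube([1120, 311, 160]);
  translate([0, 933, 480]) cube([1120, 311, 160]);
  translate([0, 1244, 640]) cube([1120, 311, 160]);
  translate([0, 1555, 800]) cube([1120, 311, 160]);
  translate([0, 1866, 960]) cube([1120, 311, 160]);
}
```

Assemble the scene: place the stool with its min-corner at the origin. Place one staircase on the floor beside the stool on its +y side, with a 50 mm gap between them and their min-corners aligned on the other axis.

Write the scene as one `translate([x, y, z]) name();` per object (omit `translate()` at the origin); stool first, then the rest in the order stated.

stool();
translate([0, 303, 0]) staircase();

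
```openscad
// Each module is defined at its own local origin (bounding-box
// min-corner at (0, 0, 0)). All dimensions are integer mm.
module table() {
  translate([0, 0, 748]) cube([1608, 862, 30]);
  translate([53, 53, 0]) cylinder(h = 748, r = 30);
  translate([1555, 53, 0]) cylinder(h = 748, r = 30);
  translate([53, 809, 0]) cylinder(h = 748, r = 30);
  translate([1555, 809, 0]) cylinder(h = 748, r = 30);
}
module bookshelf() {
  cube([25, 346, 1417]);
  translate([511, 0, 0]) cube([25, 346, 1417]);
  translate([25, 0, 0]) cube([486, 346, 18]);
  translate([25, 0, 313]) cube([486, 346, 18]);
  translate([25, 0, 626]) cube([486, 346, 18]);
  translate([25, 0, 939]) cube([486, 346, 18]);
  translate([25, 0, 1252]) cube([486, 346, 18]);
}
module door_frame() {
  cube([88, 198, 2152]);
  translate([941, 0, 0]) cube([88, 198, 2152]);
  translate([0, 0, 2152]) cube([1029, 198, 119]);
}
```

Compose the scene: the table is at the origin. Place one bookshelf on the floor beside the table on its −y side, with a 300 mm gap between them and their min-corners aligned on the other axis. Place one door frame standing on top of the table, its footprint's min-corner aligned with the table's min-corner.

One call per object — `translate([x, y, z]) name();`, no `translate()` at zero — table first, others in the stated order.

table();
translate([0, -646, 0]) bookshelf();
translate([0, 0, 778]) door_frame();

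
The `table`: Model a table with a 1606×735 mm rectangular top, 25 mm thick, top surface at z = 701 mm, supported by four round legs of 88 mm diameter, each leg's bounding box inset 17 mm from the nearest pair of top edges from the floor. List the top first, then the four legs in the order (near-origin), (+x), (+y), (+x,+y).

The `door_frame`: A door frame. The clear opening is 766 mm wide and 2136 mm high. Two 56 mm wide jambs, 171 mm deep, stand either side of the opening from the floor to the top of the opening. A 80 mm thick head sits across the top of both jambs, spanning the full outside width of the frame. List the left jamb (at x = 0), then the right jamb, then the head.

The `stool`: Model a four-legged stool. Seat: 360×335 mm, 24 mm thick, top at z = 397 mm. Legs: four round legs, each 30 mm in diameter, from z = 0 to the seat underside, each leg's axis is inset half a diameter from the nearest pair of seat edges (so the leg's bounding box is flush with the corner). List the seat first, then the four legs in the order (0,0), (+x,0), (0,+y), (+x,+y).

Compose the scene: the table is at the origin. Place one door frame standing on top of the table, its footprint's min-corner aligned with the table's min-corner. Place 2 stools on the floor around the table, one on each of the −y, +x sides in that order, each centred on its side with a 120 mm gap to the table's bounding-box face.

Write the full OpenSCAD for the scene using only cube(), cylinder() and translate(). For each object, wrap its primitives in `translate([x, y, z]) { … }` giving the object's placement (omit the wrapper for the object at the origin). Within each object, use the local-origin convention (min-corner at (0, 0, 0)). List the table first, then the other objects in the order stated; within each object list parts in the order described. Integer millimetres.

translate([0, 0, 676]) cube([1606, 735, 25]);
translate([61, 61, 0]) cylinder(h = 676, r = 44);
translate([1545, 61, 0]) cylinder(h = 676, r = 44);
translate([61, 674, 0]) cylinder(h = 676, r = 44);
translate([1545, 674, 0]) cylinder(h = 676, r = 44);
translate([0, 0, 701]) {
  cube([56, 171, 2136]);
  translate([822, 0, 0]) cube([56, 171, 2136]);
  translate([0, 0, 2136]) cube([878, 171, 80]);
}
translate([623, -455, 0]) {
  translate([0, 0, 373]) cube([360, 335, 24]);
  translate([15, 15, 0]) cylinder(h = 373, r = 15);
  translate([345, 15, 0]) cylinder(h = 373, r = 15);
  translate([15, 320, 0]) cylinder(h = 373, r = 15);
  translate([345, 320, 0]) cylinder(h = 373, r = 15);
}
translate([1726, 200, 0]) {
  translate([0, 0, 373]) cube([360, 335, 24]);
  translate([15, 15, 0]) cylinder(h = 373, r = 15);
  translate([345, 15, 0]) cylinder(h = 373, r = 15);
  translate([15, 320, 0]) cylinder(h = 373, r = 15);
  translate([345, 320, 0]) cylinder(h = 373, r = 15);
}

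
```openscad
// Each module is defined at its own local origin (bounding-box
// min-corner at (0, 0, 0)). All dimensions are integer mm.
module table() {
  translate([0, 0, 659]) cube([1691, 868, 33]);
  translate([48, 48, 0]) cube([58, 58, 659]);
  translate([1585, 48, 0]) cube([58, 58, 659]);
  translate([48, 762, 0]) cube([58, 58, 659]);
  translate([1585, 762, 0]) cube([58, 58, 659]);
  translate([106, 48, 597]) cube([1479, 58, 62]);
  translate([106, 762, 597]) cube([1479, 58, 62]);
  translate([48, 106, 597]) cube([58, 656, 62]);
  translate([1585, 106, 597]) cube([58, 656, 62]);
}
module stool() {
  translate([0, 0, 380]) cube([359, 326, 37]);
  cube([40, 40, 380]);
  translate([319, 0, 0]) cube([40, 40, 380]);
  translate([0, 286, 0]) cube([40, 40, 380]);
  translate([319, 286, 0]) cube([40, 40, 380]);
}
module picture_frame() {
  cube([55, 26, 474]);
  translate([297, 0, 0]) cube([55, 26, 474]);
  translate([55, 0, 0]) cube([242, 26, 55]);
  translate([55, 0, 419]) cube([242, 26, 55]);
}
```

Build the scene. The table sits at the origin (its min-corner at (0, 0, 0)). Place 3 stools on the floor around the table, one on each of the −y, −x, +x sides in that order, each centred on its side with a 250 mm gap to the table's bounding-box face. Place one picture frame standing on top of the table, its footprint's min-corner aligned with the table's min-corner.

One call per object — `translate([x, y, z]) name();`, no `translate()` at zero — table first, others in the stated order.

table();
translate([666, -576, 0]) stool();
translate([-609, 271, 0]) stool();
translate([1941, 271, 0]) stool();
translate([0, 0, 692]) picture_frame();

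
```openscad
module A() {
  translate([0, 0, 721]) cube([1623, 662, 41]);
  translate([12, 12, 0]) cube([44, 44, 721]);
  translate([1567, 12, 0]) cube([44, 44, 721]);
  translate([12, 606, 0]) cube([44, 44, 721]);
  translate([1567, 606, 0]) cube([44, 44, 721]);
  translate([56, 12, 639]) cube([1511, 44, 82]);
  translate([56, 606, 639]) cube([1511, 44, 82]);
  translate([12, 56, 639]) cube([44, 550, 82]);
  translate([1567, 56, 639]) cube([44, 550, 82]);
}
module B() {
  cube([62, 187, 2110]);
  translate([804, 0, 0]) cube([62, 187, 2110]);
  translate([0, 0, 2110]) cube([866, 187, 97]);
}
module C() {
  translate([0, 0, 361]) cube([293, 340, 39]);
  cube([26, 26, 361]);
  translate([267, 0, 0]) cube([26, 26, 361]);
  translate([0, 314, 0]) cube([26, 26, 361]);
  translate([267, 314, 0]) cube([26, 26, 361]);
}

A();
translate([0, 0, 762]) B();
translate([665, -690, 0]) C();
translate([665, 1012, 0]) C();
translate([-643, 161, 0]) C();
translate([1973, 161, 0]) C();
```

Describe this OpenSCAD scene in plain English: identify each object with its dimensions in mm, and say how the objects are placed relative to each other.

A is a rectangular dining table. The top is 1623×662×41 mm with its upper surface at z = 762 mm. It stands on four 44×44 mm square legs, each inset 12 mm from the nearest pair of top edges, running from the floor to the underside of the top. Four apron rails, 44 mm thick and 82 mm tall, run between adjacent legs with their top edges flush with the underside of the top and their outer faces flush with the legs' outer faces.

B is a door frame. The clear opening is 742 mm wide and 2110 mm high. Two 62 mm wide jambs, 187 mm deep, stand either side of the opening from the floor to the top of the opening. A 97 mm thick head sits across the top of both jambs, spanning the full outside width of the frame.

C is a four-legged stool. The seat is a 293×340×39 mm slab whose top surface is at z = 400 mm; four square legs, each 26×26 mm in cross-section, run from the floor (z = 0) to the underside of the seat, each flush with a corner of the seat.

The door frame is on top of the table. Four stools sit around the table at the −y, +y, −x, +x sides.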